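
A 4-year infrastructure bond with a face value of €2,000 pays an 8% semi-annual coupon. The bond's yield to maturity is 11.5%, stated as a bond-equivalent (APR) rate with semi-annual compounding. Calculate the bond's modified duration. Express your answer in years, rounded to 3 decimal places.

Periodic yield y = 0.0575. First find Macaulay duration:
  t   CF        PV=CF/(1+0.0575)^t    t·PV
  1        80.00        75.6501        75.6501
  2        80.00        71.5368       143.0735
  3        80.00        67.6470       202.9411
  4        80.00        63.9688       255.8754
  5        80.00        60.4906       302.4531
  6        80.00        57.2015       343.2092
  7        80.00        54.0913       378.6390
  8     2,080.00     1,329.9041    10,639.2328
  Σ                  1,780.4903    12,341.0744
P = 1,780.4903; Macaulay duration = 12,341.0744 / 1,780.4903 = 6.93128 half-year periods = 3.46564 years.
Modified duration = D_Mac / (1 + y) = 3.46564 / 1.0575 = 3.27720 years.

3.277 years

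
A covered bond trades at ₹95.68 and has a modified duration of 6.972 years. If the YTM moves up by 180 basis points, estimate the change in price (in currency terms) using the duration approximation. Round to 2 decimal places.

Duration approximation: ΔP/P ≈ -D_mod · Δy = -6.972 × (+0.018) = -0.125496.
ΔP ≈ 95.68 × (-0.125496) = -12.00745728.

-₹12.01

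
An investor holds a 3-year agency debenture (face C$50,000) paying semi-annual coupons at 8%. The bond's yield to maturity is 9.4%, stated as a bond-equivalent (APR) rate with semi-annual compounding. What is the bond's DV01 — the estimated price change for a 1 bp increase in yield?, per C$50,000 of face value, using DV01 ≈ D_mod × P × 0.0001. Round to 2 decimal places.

Periodic yield y = 0.047.
  t   CF        PV=CF/(1+0.047)^t    t·PV
  1     2,000.00     1,910.2197     1,910.2197
  2     2,000.00     1,824.4696     3,648.9392
  3     2,000.00     1,742.5689     5,227.7066
  4     2,000.00     1,664.3447     6,657.3787
  5     2,000.00     1,589.6320     7,948.1598
  6    52,000.00    39,475.1013   236,850.6080
  Σ                 48,206.3361   262,243.0120
P = 48,206.3361; D_Mac = 5.44001 half-year periods = 2.72001 yrs; D_mod = 2.59790 yrs.
DV01 ≈ 2.59790 × 48,206.3361 × 0.0001 = 12.523544.

C$12.52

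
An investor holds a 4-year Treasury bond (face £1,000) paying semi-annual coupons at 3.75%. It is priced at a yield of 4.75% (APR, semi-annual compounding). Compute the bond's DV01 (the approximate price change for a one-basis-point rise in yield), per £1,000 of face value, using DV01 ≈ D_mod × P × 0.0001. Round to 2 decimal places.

Periodic yield y = 0.02375.
  t   CF        PV=CF/(1+0.02375)^t    t·PV
  1        18.75        18.3150        18.3150
  2        18.75        17.8901        35.7803
  3        18.75        17.4751        52.4253
  4        18.75        17.0697        68.2788
  5        18.75        16.6737        83.3684
  6        18.75        16.2869        97.7213
  7        18.75        15.9090       111.3633
  8     1,018.75       844.3379     6,754.7035
  Σ                    963.9575     7,221.9558
P = 963.9575; D_Mac = 7.49199 half-year periods = 3.74599 yrs; D_mod = 3.65909 yrs.
DV01 ≈ 3.65909 × 963.9575 × 0.0001 = 0.352721.

£0.35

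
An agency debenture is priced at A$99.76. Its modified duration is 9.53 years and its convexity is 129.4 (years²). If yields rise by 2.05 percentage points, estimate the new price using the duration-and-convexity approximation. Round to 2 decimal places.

A$82.98

Duration effect: -D_mod·Δy = -9.53 × (+0.0205) = -0.195365
Convexity effect: ½·C·(Δy)² = 0.5 × 129.4 × (0.0205)² = +0.027190175
ΔP/P ≈ -0.195365 + 0.027190175 = -0.168174825
New price ≈ 99.76 × (1 - 0.168174825) = 82.982879458.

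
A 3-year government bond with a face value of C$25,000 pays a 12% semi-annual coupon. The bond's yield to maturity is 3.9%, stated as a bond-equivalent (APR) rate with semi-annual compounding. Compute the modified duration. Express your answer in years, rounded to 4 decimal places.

2.5987 years

Periodic yield y = 0.0195. First find Macaulay duration:
  t   CF        PV=CF/(1+0.0195)^t    t·PV
  1     1,500.00     1,471.3095     1,471.3095
  2     1,500.00     1,443.1677     2,886.3354
  3     1,500.00     1,415.5642     4,246.6926
  4     1,500.00     1,388.4887     5,553.9547
  5     1,500.00     1,361.9310     6,809.6550
  6    26,500.00    23,600.5701   141,603.4204
  Σ                 30,681.0311   162,571.3675
P = 30,681.0311; Macaulay duration = 162,571.3675 / 30,681.0311 = 5.29876 half-year periods = 2.64938 years.
Modified duration = D_Mac / (1 + y) = 2.64938 / 1.0195 = 2.59870 years.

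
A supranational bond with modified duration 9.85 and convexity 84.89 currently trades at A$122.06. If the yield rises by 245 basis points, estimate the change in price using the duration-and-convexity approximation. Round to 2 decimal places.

Duration effect: -D_mod·Δy = -9.85 × (+0.0245) = -0.241325
Convexity effect: ½·C·(Δy)² = 0.5 × 84.89 × (0.0245)² = +0.02547761125
ΔP/P ≈ -0.241325 + 0.02547761125 = -0.21584738875
ΔP ≈ 122.06 × (-0.21584738875) = -26.346332270825.

-A$26.35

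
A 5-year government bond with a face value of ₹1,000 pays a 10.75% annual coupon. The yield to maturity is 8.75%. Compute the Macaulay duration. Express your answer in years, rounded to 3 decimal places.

Periodic yield y = 0.0875. Discount each cash flow and weight by its year:
  t   CF        PV=CF/(1+0.0875)^t    t·PV
  1       107.50        98.8506        98.8506
  2       107.50        90.8971       181.7942
  3       107.50        83.5835       250.7506
  4       107.50        76.8584       307.4336
  5     1,107.50       728.1107     3,640.5534
  Σ                  1,078.3003     4,479.3824
Price P = Σ PV = 1,078.3003.
Macaulay duration = Σ(t·PV) / P = 4,479.3824 / 1,078.3003 = 4.15411 years.

4.154 years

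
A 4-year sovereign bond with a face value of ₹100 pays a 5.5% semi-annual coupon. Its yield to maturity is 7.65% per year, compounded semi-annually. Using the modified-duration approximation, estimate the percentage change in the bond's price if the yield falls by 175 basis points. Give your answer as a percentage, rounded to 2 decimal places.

Periodic yield y = 0.03825. Modified duration first:
  t   CF        PV=CF/(1+0.03825)^t    t·PV
  1         2.75         2.6487         2.6487
  2         2.75         2.5511         5.1022
  3         2.75         2.4571         7.3714
  4         2.75         2.3666         9.4664
  5         2.75         2.2794        11.3971
  6         2.75         2.1954        13.1726
  7         2.75         2.1146        14.8019
  8       102.75        76.0968       608.7743
  Σ                     92.7097       672.7345
P = 92.7097; D_Mac = 7.25635 half-year periods = 3.62818 yrs; D_mod = 3.62818/(1+0.03825) = 3.49451 yrs.
ΔP/P ≈ -D_mod · Δy = -3.49451 × (-0.0175) = +0.061154 = +6.1154%.

+6.12%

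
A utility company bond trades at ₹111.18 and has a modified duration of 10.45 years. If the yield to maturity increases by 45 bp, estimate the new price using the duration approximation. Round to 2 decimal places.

Duration approximation: ΔP/P ≈ -D_mod · Δy = -10.45 × (+0.0045) = -0.047025.
New price ≈ 111.18 × (1 - 0.047025) = 105.9517605.

₹105.95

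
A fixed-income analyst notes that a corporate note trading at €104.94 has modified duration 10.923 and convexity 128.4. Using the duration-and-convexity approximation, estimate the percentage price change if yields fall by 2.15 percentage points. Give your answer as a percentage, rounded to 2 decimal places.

Duration effect: -D_mod·Δy = -10.923 × (-0.0215) = +0.2348445
Convexity effect: ½·C·(Δy)² = 0.5 × 128.4 × (-0.0215)² = +0.02967645
ΔP/P ≈ +0.2348445 + 0.02967645 = +0.26452095
= +26.452095%.

+26.45%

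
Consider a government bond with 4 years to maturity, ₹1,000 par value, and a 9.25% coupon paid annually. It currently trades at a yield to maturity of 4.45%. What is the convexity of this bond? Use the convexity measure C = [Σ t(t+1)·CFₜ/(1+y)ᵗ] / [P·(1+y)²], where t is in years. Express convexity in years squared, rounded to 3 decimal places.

With y = 0.0445:
  t   CF        PV=CF/(1+0.0445)^t    t·PV        t(t+1)·PV
  1        92.50        88.5591        88.5591         177.1182
  2        92.50        84.7861       169.5723         508.7168
  3        92.50        81.1739       243.5217         974.0868
  4     1,092.50       917.8837     3,671.5349      18,357.6745
  Σ                  1,172.4029     4,173.1880      20,017.5963
P = 1,172.4029.
Convexity = Σ t(t+1)·PV / [P·(1+y)²] = 20,017.5963 / (1,172.4029 × 1.090980) = 15.65014.

15.650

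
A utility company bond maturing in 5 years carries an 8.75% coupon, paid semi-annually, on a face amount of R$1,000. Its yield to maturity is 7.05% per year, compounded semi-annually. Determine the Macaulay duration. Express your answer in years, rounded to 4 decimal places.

Periodic yield y = 0.03525. Discount each cash flow and weight by its period:
  t   CF        PV=CF/(1+0.03525)^t    t·PV
  1        43.75        42.2603        42.2603
  2        43.75        40.8214        81.6427
  3        43.75        39.4314       118.2942
  4        43.75        38.0888       152.3551
  5        43.75        36.7919       183.9593
  6        43.75        35.5391       213.2347
  7        43.75        34.3290       240.3031
  8        43.75        33.1601       265.2810
  9        43.75        32.0310       288.2793
  10    1,043.75       738.1491     7,381.4910
  Σ                  1,070.6022     8,967.1009
Price P = Σ PV = 1,070.6022.
Macaulay duration = Σ(t·PV) / P = 8,967.1009 / 1,070.6022 = 8.37575 half-year periods.
In years: 8.37575 / 2 = 4.18788 years.

4.1879 years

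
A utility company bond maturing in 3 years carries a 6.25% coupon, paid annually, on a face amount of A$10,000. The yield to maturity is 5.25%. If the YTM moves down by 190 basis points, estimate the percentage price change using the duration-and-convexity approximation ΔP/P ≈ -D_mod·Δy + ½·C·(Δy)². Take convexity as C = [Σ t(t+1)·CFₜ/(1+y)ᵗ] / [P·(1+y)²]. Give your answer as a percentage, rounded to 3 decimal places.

With y = 0.0525:
  t   CF        PV=CF/(1+0.0525)^t    t·PV        t(t+1)·PV
  1       625.00       593.8242       593.8242       1,187.6485
  2       625.00       564.2035     1,128.4071       3,385.2213
  3    10,625.00     9,113.0263    27,339.0790     109,356.3160
  Σ                 10,271.0541    29,061.3103     113,929.1857
P = 10,271.0541; D_Mac = 2.82944 yrs; D_mod = 2.68830 yrs; C = 10.01327.
Duration effect: -2.68830 × (-0.019) = +0.051078
Convexity effect: 0.5 × 10.01327 × (-0.019)² = +0.0018074
ΔP/P ≈ +0.051078 + 0.0018074 = +0.052885 = +5.2885%.

+5.289%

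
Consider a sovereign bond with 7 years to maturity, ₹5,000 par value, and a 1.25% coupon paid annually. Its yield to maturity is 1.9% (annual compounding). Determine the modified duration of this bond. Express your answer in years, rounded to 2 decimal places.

6.61 years

Periodic yield y = 0.019. First find Macaulay duration:
  t   CF        PV=CF/(1+0.019)^t    t·PV
  1        62.50        61.3346        61.3346
  2        62.50        60.1910       120.3820
  3        62.50        59.0687       177.2061
  4        62.50        57.9673       231.8693
  5        62.50        56.8865       284.4324
  6        62.50        55.8258       334.9548
  7     5,062.50     4,437.5754    31,063.0280
  Σ                  4,788.8494    32,273.2073
P = 4,788.8494; Macaulay duration = 32,273.2073 / 4,788.8494 = 6.73924 years.
Modified duration = D_Mac / (1 + y) = 6.73924 / 1.019 = 6.61358 years.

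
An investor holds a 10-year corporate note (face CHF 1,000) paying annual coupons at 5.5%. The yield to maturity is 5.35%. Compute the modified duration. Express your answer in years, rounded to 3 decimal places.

7.561 years

Periodic yield y = 0.0535. First find Macaulay duration:
  t   CF        PV=CF/(1+0.0535)^t    t·PV
  1        55.00        52.2069        52.2069
  2        55.00        49.5557        99.1114
  3        55.00        47.0391       141.1173
  4        55.00        44.6503       178.6013
  5        55.00        42.3828       211.9142
  6        55.00        40.2305       241.3830
  7        55.00        38.1875       267.3123
  8        55.00        36.2482       289.9855
  9        55.00        34.4074       309.6666
  10    1,055.00       626.4798     6,264.7978
  Σ                  1,011.3882     8,056.0964
P = 1,011.3882; Macaulay duration = 8,056.0964 / 1,011.3882 = 7.96538 years.
Modified duration = D_Mac / (1 + y) = 7.96538 / 1.0535 = 7.56088 years.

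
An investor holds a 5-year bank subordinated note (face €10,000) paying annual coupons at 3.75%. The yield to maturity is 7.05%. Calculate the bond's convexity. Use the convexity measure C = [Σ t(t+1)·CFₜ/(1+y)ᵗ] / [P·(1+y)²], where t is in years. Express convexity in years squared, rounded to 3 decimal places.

23.553

With y = 0.0705:
  t   CF        PV=CF/(1+0.0705)^t    t·PV        t(t+1)·PV
  1       375.00       350.3036       350.3036         700.6072
  2       375.00       327.2336       654.4673       1,963.4018
  3       375.00       305.6830       917.0489       3,668.1957
  4       375.00       285.5516     1,142.2064       5,711.0318
  5    10,375.00     7,379.9726    36,899.8628     221,399.1769
  Σ                  8,648.7444    39,963.8889     233,442.4133
P = 8,648.7444.
Convexity = Σ t(t+1)·PV / [P·(1+y)²] = 233,442.4133 / (8,648.7444 × 1.145970) = 23.55339.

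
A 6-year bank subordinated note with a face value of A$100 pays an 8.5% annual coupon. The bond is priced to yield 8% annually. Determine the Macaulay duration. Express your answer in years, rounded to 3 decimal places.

4.954 years

Periodic yield y = 0.08. Discount each cash flow and weight by its year:
  t   CF        PV=CF/(1+0.08)^t    t·PV
  1         8.50         7.8704         7.8704
  2         8.50         7.2874        14.5748
  3         8.50         6.7476        20.2427
  4         8.50         6.2478        24.9910
  5         8.50         5.7850        28.9248
  6       108.50        68.3734       410.2404
  Σ                    102.3114       506.8441
Price P = Σ PV = 102.3114.
Macaulay duration = Σ(t·PV) / P = 506.8441 / 102.3114 = 4.95393 years.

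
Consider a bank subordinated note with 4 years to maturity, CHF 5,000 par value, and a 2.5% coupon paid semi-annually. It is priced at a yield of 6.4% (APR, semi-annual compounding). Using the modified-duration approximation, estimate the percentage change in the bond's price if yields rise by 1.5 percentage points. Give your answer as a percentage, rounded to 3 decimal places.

-5.546%

Periodic yield y = 0.032. Modified duration first:
  t   CF        PV=CF/(1+0.032)^t    t·PV
  1        62.50        60.5620        60.5620
  2        62.50        58.6841       117.3682
  3        62.50        56.8645       170.5934
  4        62.50        55.1012       220.4049
  5        62.50        53.3927       266.9633
  6        62.50        51.7371       310.4224
  7        62.50        50.1328       350.9297
  8     5,062.50     3,934.8434    31,478.7476
  Σ                  4,321.3178    32,975.9915
P = 4,321.3178; D_Mac = 7.63100 half-year periods = 3.81550 yrs; D_mod = 3.81550/(1+0.032) = 3.69719 yrs.
ΔP/P ≈ -D_mod · Δy = -3.69719 × (+0.015) = -0.055458 = -5.5458%.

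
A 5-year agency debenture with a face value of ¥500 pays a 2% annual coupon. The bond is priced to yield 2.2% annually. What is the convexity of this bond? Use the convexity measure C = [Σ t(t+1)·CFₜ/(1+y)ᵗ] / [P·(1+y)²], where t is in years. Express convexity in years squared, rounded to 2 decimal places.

27.25

With y = 0.022:
  t   CF        PV=CF/(1+0.022)^t    t·PV        t(t+1)·PV
  1        10.00         9.7847         9.7847          19.5695
  2        10.00         9.5741        19.1482          57.4446
  3        10.00         9.3680        28.1040         112.4161
  4        10.00         9.1663        36.6654         183.3270
  5       510.00       457.4206     2,287.1029      13,722.6173
  Σ                    495.3138     2,380.8053      14,095.3745
P = 495.3138.
Convexity = Σ t(t+1)·PV / [P·(1+y)²] = 14,095.3745 / (495.3138 × 1.044484) = 27.24548.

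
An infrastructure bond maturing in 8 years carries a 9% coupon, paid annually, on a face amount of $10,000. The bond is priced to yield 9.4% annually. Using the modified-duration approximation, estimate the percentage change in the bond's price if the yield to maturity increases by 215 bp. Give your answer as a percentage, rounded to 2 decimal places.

-11.81%

Periodic yield y = 0.094. Modified duration first:
  t   CF        PV=CF/(1+0.094)^t    t·PV
  1       900.00       822.6691       822.6691
  2       900.00       751.9827     1,503.9655
  3       900.00       687.3700     2,062.1099
  4       900.00       628.3089     2,513.2357
  5       900.00       574.3226     2,871.6130
  6       900.00       524.9749     3,149.8497
  7       900.00       479.8674     3,359.0719
  8    10,900.00     5,312.3652    42,498.9215
  Σ                  9,781.8608    58,781.4361
P = 9,781.8608; D_Mac = 6.00923 yrs; D_mod = 6.00923/(1+0.094) = 5.49290 yrs.
ΔP/P ≈ -D_mod · Δy = -5.49290 × (+0.0215) = -0.118097 = -11.8097%.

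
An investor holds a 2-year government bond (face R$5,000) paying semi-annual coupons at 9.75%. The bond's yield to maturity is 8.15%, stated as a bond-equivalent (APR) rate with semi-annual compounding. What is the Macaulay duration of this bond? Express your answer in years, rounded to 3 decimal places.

1.867 years

Periodic yield y = 0.04075. Discount each cash flow and weight by its period:
  t   CF        PV=CF/(1+0.04075)^t    t·PV
  1       243.75       234.2061       234.2061
  2       243.75       225.0359       450.0718
  3       243.75       216.2247       648.6742
  4     5,243.75     4,469.4728    17,877.8913
  Σ                  5,144.9395    19,210.8433
Price P = Σ PV = 5,144.9395.
Macaulay duration = Σ(t·PV) / P = 19,210.8433 / 5,144.9395 = 3.73393 half-year periods.
In years: 3.73393 / 2 = 1.86696 years.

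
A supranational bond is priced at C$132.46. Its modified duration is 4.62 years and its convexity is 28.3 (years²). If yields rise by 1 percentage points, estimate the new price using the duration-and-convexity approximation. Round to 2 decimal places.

C$126.53

Duration effect: -D_mod·Δy = -4.62 × (+0.01) = -0.046200
Convexity effect: ½·C·(Δy)² = 0.5 × 28.3 × (0.01)² = +0.0014150
ΔP/P ≈ -0.046200 + 0.0014150 = -0.044785
New price ≈ 132.46 × (1 - 0.044785) = 126.5277789.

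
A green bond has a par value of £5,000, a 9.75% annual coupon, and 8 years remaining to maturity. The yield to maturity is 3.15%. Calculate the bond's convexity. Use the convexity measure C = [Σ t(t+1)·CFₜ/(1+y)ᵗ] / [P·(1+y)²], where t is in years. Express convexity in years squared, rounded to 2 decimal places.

With y = 0.0315:
  t   CF        PV=CF/(1+0.0315)^t    t·PV        t(t+1)·PV
  1       487.50       472.6127       472.6127         945.2254
  2       487.50       458.1800       916.3601       2,749.0802
  3       487.50       444.1881     1,332.5643       5,330.2572
  4       487.50       430.6235     1,722.4939       8,612.4693
  5       487.50       417.4731     2,087.3653      12,524.1919
  6       487.50       404.7242     2,428.3455      16,998.4185
  7       487.50       392.3648     2,746.5533      21,972.4265
  8     5,487.50     4,281.7438    34,253.9502     308,285.5516
  Σ                  7,301.9101    45,960.2452     377,417.6206
P = 7,301.9101.
Convexity = Σ t(t+1)·PV / [P·(1+y)²] = 377,417.6206 / (7,301.9101 × 1.063992) = 48.57885.

48.58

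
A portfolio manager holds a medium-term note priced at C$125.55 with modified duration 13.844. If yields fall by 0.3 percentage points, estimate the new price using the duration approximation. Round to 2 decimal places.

C$130.76

Duration approximation: ΔP/P ≈ -D_mod · Δy = -13.844 × (-0.003) = +0.041532.
New price ≈ 125.55 × (1 + 0.041532) = 130.7643426.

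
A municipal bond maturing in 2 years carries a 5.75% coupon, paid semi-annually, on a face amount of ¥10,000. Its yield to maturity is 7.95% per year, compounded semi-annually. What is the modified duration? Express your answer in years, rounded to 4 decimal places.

Periodic yield y = 0.03975. First find Macaulay duration:
  t   CF        PV=CF/(1+0.03975)^t    t·PV
  1       287.50       276.5088       276.5088
  2       287.50       265.9378       531.8755
  3       287.50       255.7709       767.3126
  4    10,287.50     8,802.2588    35,209.0351
  Σ                  9,600.4762    36,784.7320
P = 9,600.4762; Macaulay duration = 36,784.7320 / 9,600.4762 = 3.83155 half-year periods = 1.91578 years.
Modified duration = D_Mac / (1 + y) = 1.91578 / 1.03975 = 1.84254 years.

1.8425 years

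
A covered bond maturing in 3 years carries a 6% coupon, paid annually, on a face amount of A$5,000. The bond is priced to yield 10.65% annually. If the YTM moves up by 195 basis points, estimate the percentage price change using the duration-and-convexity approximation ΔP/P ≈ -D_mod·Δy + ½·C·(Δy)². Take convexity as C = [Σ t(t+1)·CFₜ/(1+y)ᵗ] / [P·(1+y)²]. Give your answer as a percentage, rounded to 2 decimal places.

-4.80%

With y = 0.1065:
  t   CF        PV=CF/(1+0.1065)^t    t·PV        t(t+1)·PV
  1       300.00       271.1252       271.1252         542.2503
  2       300.00       245.0295       490.0591       1,470.1772
  3     5,300.00     3,912.2051    11,736.6153      46,946.4612
  Σ                  4,428.3598    12,497.7995      48,958.8887
P = 4,428.3598; D_Mac = 2.82222 yrs; D_mod = 2.55058 yrs; C = 9.02996.
Duration effect: -2.55058 × (+0.0195) = -0.049736
Convexity effect: 0.5 × 9.02996 × (0.0195)² = +0.0017168
ΔP/P ≈ -0.049736 + 0.0017168 = -0.048020 = -4.8020%.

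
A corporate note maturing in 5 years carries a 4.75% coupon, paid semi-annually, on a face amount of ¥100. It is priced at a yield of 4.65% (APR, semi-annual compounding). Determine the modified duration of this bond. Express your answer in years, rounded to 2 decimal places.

4.41 years

Periodic yield y = 0.02325. First find Macaulay duration:
  t   CF        PV=CF/(1+0.02325)^t    t·PV
  1        2.375         2.3210         2.3210
  2        2.375         2.2683         4.5366
  3        2.375         2.2168         6.6503
  4        2.375         2.1664         8.6656
  5        2.375         2.1172        10.5858
  6        2.375         2.0691        12.4144
  7        2.375         2.0220        14.1543
  8        2.375         1.9761        15.8088
  9        2.375         1.9312        17.3808
  10     102.375        81.3535       813.5353
  Σ                    100.4416       906.0529
P = 100.4416; Macaulay duration = 906.0529 / 100.4416 = 9.02069 half-year periods = 4.51035 years.
Modified duration = D_Mac / (1 + y) = 4.51035 / 1.02325 = 4.40786 years.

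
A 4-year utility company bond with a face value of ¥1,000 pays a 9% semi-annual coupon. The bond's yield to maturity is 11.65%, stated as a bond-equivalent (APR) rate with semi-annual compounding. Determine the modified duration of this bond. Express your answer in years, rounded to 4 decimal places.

Periodic yield y = 0.05825. First find Macaulay duration:
  t   CF        PV=CF/(1+0.05825)^t    t·PV
  1        45.00        42.5230        42.5230
  2        45.00        40.1824        80.3648
  3        45.00        37.9706       113.9119
  4        45.00        35.8806       143.5223
  5        45.00        33.9056       169.5279
  6        45.00        32.0393       192.2357
  7        45.00        30.2757       211.9301
  8     1,045.00       664.3701     5,314.9607
  Σ                    917.1473     6,268.9764
P = 917.1473; Macaulay duration = 6,268.9764 / 917.1473 = 6.83530 half-year periods = 3.41765 years.
Modified duration = D_Mac / (1 + y) = 3.41765 / 1.05825 = 3.22953 years.

3.2295 years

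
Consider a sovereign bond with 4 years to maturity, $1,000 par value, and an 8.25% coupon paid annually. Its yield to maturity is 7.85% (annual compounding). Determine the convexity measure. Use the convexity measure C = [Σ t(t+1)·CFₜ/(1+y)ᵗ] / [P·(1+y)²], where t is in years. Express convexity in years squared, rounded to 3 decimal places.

With y = 0.0785:
  t   CF        PV=CF/(1+0.0785)^t    t·PV        t(t+1)·PV
  1        82.50        76.4951        76.4951         152.9903
  2        82.50        70.9273       141.8547         425.5640
  3        82.50        65.7648       197.2944         789.1776
  4     1,082.50       800.1056     3,200.4224      16,002.1119
  Σ                  1,013.2929     3,616.0666      17,369.8438
P = 1,013.2929.
Convexity = Σ t(t+1)·PV / [P·(1+y)²] = 17,369.8438 / (1,013.2929 × 1.163162) = 14.73739.

14.737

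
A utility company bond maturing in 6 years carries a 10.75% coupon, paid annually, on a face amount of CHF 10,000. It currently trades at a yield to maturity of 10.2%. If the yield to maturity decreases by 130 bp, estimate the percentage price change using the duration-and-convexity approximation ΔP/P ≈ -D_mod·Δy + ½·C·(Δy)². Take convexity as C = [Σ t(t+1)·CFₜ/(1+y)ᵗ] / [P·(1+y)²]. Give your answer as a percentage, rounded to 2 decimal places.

With y = 0.102:
  t   CF        PV=CF/(1+0.102)^t    t·PV        t(t+1)·PV
  1     1,075.00       975.4991       975.4991       1,950.9982
  2     1,075.00       885.2079     1,770.4158       5,311.2473
  3     1,075.00       803.2739     2,409.8218       9,639.2873
  4     1,075.00       728.9237     2,915.6949      14,578.4745
  5     1,075.00       661.4553     3,307.2764      19,843.6586
  6    11,075.00     6,183.7820    37,102.6917     259,718.8422
  Σ                 10,238.1419    48,481.3998     311,042.5082
P = 10,238.1419; D_Mac = 4.73537 yrs; D_mod = 4.29707 yrs; C = 25.01701.
Duration effect: -4.29707 × (-0.013) = +0.055862
Convexity effect: 0.5 × 25.01701 × (-0.013)² = +0.0021139
ΔP/P ≈ +0.055862 + 0.0021139 = +0.057976 = +5.7976%.

+5.80%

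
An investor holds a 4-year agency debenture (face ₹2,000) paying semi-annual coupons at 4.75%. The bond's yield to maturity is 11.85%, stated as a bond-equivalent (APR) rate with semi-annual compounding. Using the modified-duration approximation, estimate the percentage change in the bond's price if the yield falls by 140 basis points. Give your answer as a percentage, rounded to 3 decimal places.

+4.810%

Periodic yield y = 0.05925. Modified duration first:
  t   CF        PV=CF/(1+0.05925)^t    t·PV
  1        47.50        44.8430        44.8430
  2        47.50        42.3347        84.6694
  3        47.50        39.9667       119.9001
  4        47.50        37.7311       150.9245
  5        47.50        35.6206       178.1030
  6        47.50        33.6281       201.7688
  7        47.50        31.7471       222.2298
  8     2,047.50     1,291.9215    10,335.3721
  Σ                  1,557.7929    11,337.8108
P = 1,557.7929; D_Mac = 7.27812 half-year periods = 3.63906 yrs; D_mod = 3.63906/(1+0.05925) = 3.43551 yrs.
ΔP/P ≈ -D_mod · Δy = -3.43551 × (-0.014) = +0.048097 = +4.8097%.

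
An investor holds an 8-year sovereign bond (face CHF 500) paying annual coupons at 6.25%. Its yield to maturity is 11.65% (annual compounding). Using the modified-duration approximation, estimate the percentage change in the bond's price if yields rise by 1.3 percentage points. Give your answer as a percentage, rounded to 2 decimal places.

-7.27%

Periodic yield y = 0.1165. Modified duration first:
  t   CF        PV=CF/(1+0.1165)^t    t·PV
  1        31.25        27.9893        27.9893
  2        31.25        25.0687        50.1375
  3        31.25        22.4530        67.3589
  4        31.25        20.1101        80.4406
  5        31.25        18.0118        90.0588
  6        31.25        16.1324        96.7941
  7        31.25        14.4490       101.1433
  8       531.25       220.0033     1,760.0261
  Σ                    364.2175     2,273.9485
P = 364.2175; D_Mac = 6.24338 yrs; D_mod = 6.24338/(1+0.1165) = 5.59192 yrs.
ΔP/P ≈ -D_mod · Δy = -5.59192 × (+0.013) = -0.072695 = -7.2695%.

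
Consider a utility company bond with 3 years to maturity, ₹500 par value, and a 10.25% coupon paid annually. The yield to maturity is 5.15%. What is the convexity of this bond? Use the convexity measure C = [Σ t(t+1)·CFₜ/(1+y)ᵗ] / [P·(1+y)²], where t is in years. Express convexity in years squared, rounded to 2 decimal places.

With y = 0.0515:
  t   CF        PV=CF/(1+0.0515)^t    t·PV        t(t+1)·PV
  1        51.25        48.7399        48.7399          97.4798
  2        51.25        46.3527        92.7055         278.1164
  3       551.25       474.1555     1,422.4664       5,689.8657
  Σ                    569.2481     1,563.9118       6,065.4619
P = 569.2481.
Convexity = Σ t(t+1)·PV / [P·(1+y)²] = 6,065.4619 / (569.2481 × 1.105652) = 9.63704.

9.64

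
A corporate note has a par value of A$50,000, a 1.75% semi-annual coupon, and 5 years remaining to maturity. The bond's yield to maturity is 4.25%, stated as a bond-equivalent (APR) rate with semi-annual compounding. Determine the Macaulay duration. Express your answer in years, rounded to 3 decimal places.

Periodic yield y = 0.02125. Discount each cash flow and weight by its period:
  t   CF        PV=CF/(1+0.02125)^t    t·PV
  1       437.50       428.3966       428.3966
  2       437.50       419.4826       838.9651
  3       437.50       410.7540     1,232.2621
  4       437.50       402.2071     1,608.8286
  5       437.50       393.8381     1,969.1904
  6       437.50       385.6432     2,313.8590
  7       437.50       377.6188     2,643.3314
  8       437.50       369.7613     2,958.0907
  9       437.50       362.0674     3,258.6067
  10   50,437.50    40,872.6557   408,726.5568
  Σ                 44,422.4248   425,978.0874
Price P = Σ PV = 44,422.4248.
Macaulay duration = Σ(t·PV) / P = 425,978.0874 / 44,422.4248 = 9.58926 half-year periods.
In years: 9.58926 / 2 = 4.79463 years.

4.795 years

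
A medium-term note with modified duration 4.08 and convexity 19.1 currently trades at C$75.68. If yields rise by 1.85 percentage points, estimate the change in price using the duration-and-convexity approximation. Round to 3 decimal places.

-C$5.465

Duration effect: -D_mod·Δy = -4.08 × (+0.0185) = -0.075480
Convexity effect: ½·C·(Δy)² = 0.5 × 19.1 × (0.0185)² = +0.0032684875
ΔP/P ≈ -0.075480 + 0.0032684875 = -0.0722115125
ΔP ≈ 75.68 × (-0.0722115125) = -5.464967266.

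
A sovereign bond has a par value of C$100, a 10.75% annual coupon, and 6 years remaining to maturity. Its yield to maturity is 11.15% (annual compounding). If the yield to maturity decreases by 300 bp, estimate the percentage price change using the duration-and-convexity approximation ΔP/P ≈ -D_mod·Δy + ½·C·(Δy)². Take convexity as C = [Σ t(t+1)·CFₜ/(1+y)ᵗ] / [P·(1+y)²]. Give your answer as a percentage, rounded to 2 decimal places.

+13.80%

With y = 0.1115:
  t   CF        PV=CF/(1+0.1115)^t    t·PV        t(t+1)·PV
  1        10.75         9.6716         9.6716          19.3432
  2        10.75         8.7014        17.4028          52.2084
  3        10.75         7.8285        23.4856          93.9423
  4        10.75         7.0432        28.1728         140.8642
  5        10.75         6.3367        31.6834         190.1001
  6       110.75        58.7336       352.4019       2,466.8130
  Σ                     98.3151       462.8181       2,963.2713
P = 98.3151; D_Mac = 4.70750 yrs; D_mod = 4.23527 yrs; C = 24.39677.
Duration effect: -4.23527 × (-0.03) = +0.127058
Convexity effect: 0.5 × 24.39677 × (-0.03)² = +0.0109785
ΔP/P ≈ +0.127058 + 0.0109785 = +0.138037 = +13.8037%.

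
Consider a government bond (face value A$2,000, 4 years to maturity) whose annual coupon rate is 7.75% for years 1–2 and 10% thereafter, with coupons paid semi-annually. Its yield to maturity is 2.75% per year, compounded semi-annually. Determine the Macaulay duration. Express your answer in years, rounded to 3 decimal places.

Periodic yield y = 0.01375. Discount each cash flow and weight by its period:
  t   CF        PV=CF/(1+0.01375)^t    t·PV
  1        77.50        76.4488        76.4488
  2        77.50        75.4119       150.8238
  3        77.50        74.3891       223.1672
  4        77.50        73.3801       293.5204
  5       100.00        93.3997       466.9987
  6       100.00        92.1329       552.7975
  7       100.00        90.8833       636.1829
  8     2,100.00     1,882.6620    15,061.2960
  Σ                  2,458.7078    17,461.2352
Price P = Σ PV = 2,458.7078.
Macaulay duration = Σ(t·PV) / P = 17,461.2352 / 2,458.7078 = 7.10179 half-year periods.
In years: 7.10179 / 2 = 3.55090 years.

3.551 years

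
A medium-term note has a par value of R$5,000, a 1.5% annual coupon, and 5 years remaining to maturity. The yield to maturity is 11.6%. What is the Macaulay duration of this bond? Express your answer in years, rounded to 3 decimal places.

Periodic yield y = 0.116. Discount each cash flow and weight by its year:
  t   CF        PV=CF/(1+0.116)^t    t·PV
  1        75.00        67.2043        67.2043
  2        75.00        60.2189       120.4378
  3        75.00        53.9596       161.8788
  4        75.00        48.3509       193.4036
  5     5,075.00     2,931.6699    14,658.3497
  Σ                  3,161.4036    15,201.2742
Price P = Σ PV = 3,161.4036.
Macaulay duration = Σ(t·PV) / P = 15,201.2742 / 3,161.4036 = 4.80839 years.

4.808 years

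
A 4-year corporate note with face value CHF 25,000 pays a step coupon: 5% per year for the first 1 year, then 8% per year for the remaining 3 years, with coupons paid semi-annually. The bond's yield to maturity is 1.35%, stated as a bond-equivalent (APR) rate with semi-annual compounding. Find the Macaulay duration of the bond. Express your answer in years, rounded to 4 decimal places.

Periodic yield y = 0.00675. Discount each cash flow and weight by its period:
  t   CF        PV=CF/(1+0.00675)^t    t·PV
  1       625.00       620.8095       620.8095
  2       625.00       616.6472     1,233.2943
  3     1,000.00       980.0203     2,940.0610
  4     1,000.00       973.4495     3,893.7982
  5     1,000.00       966.9228     4,834.6141
  6     1,000.00       960.4398     5,762.6391
  7     1,000.00       954.0003     6,678.0024
  8    26,000.00    24,637.7045   197,101.6358
  Σ                 30,709.9941   223,064.8545
Price P = Σ PV = 30,709.9941.
Macaulay duration = Σ(t·PV) / P = 223,064.8545 / 30,709.9941 = 7.26359 half-year periods.
In years: 7.26359 / 2 = 3.63180 years.

3.6318 years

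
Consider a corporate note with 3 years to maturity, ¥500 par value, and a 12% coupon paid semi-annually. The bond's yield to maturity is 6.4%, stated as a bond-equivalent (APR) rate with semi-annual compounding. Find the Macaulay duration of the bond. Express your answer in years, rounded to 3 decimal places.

Periodic yield y = 0.032. Discount each cash flow and weight by its period:
  t   CF        PV=CF/(1+0.032)^t    t·PV
  1        30.00        29.0698        29.0698
  2        30.00        28.1684        56.3368
  3        30.00        27.2949        81.8848
  4        30.00        26.4486       105.7943
  5        30.00        25.6285       128.1424
  6       530.00       438.7304     2,632.3821
  Σ                    575.3405     3,033.6102
Price P = Σ PV = 575.3405.
Macaulay duration = Σ(t·PV) / P = 3,033.6102 / 575.3405 = 5.27272 half-year periods.
In years: 5.27272 / 2 = 2.63636 years.

2.636 years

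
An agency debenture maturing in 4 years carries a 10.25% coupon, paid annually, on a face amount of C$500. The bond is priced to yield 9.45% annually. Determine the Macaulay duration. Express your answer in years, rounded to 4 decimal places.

3.4830 years

Periodic yield y = 0.0945. Discount each cash flow and weight by its year:
  t   CF        PV=CF/(1+0.0945)^t    t·PV
  1        51.25        46.8250        46.8250
  2        51.25        42.7821        85.5642
  3        51.25        39.0883       117.2648
  4       551.25       384.1365     1,536.5459
  Σ                    512.8319     1,786.2000
Price P = Σ PV = 512.8319.
Macaulay duration = Σ(t·PV) / P = 1,786.2000 / 512.8319 = 3.48301 years.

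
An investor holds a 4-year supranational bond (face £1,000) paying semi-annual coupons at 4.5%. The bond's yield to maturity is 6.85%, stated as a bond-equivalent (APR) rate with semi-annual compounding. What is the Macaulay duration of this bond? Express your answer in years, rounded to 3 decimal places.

3.690 years

Periodic yield y = 0.03425. Discount each cash flow and weight by its period:
  t   CF        PV=CF/(1+0.03425)^t    t·PV
  1        22.50        21.7549        21.7549
  2        22.50        21.0345        42.0689
  3        22.50        20.3379        61.0137
  4        22.50        19.6644        78.6575
  5        22.50        19.0132        95.0659
  6        22.50        18.3835       110.3013
  7        22.50        17.7748       124.4233
  8     1,022.50       781.0145     6,248.1158
  Σ                    918.9776     6,781.4014
Price P = Σ PV = 918.9776.
Macaulay duration = Σ(t·PV) / P = 6,781.4014 / 918.9776 = 7.37929 half-year periods.
In years: 7.37929 / 2 = 3.68964 years.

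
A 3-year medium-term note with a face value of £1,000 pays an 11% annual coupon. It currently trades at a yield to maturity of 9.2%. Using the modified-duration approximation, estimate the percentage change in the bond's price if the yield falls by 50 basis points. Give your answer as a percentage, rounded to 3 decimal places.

+1.245%

Periodic yield y = 0.092. Modified duration first:
  t   CF        PV=CF/(1+0.092)^t    t·PV
  1       110.00       100.7326       100.7326
  2       110.00        92.2460       184.4919
  3     1,110.00       852.4228     2,557.2684
  Σ                  1,045.4014     2,842.4930
P = 1,045.4014; D_Mac = 2.71904 yrs; D_mod = 2.71904/(1+0.092) = 2.48997 yrs.
ΔP/P ≈ -D_mod · Δy = -2.48997 × (-0.005) = +0.012450 = +1.2450%.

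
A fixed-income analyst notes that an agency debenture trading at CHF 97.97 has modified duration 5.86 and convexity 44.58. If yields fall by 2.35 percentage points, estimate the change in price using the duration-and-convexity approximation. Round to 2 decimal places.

+CHF 14.70

Duration effect: -D_mod·Δy = -5.86 × (-0.0235) = +0.137710
Convexity effect: ½·C·(Δy)² = 0.5 × 44.58 × (-0.0235)² = +0.0123096525
ΔP/P ≈ +0.137710 + 0.0123096525 = +0.1500196525
ΔP ≈ 97.97 × (+0.1500196525) = +14.697425355425.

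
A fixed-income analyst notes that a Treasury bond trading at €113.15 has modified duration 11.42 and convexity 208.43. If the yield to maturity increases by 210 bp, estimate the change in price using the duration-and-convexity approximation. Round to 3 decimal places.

Duration effect: -D_mod·Δy = -11.42 × (+0.021) = -0.239820
Convexity effect: ½·C·(Δy)² = 0.5 × 208.43 × (0.021)² = +0.045958815
ΔP/P ≈ -0.239820 + 0.045958815 = -0.193861185
ΔP ≈ 113.15 × (-0.193861185) = -21.93539308275.

-€21.935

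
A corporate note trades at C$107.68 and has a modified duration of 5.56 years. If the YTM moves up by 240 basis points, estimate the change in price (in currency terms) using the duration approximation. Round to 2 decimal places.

Duration approximation: ΔP/P ≈ -D_mod · Δy = -5.56 × (+0.024) = -0.133440.
ΔP ≈ 107.68 × (-0.133440) = -14.3688192.

-C$14.37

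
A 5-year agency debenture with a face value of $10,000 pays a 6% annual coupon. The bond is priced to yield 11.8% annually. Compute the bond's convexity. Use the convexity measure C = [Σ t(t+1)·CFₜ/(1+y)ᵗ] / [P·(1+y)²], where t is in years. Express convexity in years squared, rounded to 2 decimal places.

With y = 0.118:
  t   CF        PV=CF/(1+0.118)^t    t·PV        t(t+1)·PV
  1       600.00       536.6726       536.6726       1,073.3453
  2       600.00       480.0292       960.0584       2,880.1751
  3       600.00       429.3642     1,288.0926       5,152.3705
  4       600.00       384.0467     1,536.1868       7,680.9340
  5    10,600.00     6,068.7165    30,343.5823     182,061.4940
  Σ                  7,898.8292    34,664.5928     198,848.3189
P = 7,898.8292.
Convexity = Σ t(t+1)·PV / [P·(1+y)²] = 198,848.3189 / (7,898.8292 × 1.249924) = 20.14075.

20.14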